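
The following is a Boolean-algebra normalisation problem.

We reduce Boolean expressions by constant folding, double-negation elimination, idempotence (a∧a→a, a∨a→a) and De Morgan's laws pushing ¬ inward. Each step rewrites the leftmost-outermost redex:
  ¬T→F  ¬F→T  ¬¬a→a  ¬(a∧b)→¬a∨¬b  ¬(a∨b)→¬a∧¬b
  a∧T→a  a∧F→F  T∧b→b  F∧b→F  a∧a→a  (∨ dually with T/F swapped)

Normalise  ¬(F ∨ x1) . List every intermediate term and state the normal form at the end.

  start: ¬(F ∨ x1)
  step 1: ¬F ∧ ¬x1
  step 2: T ∧ ¬x1
  step 3: ¬x1

Answer: normal form = ¬x1  (in 3 steps)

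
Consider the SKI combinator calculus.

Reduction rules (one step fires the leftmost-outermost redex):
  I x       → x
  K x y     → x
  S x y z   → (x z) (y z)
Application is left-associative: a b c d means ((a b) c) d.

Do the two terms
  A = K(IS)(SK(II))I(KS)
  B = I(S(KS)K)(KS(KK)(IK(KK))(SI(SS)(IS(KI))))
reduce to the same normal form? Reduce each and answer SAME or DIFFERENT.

Term A:
  start: K(IS)(SK(II))I(KS)
  →1  ISI(KS)
  →2  SI(KS)

Term B:
  start: I(S(KS)K)(KS(KK)(IK(KK))(SI(SS)(IS(KI))))
  →1  S(KS)K(KS(KK)(IK(KK))(SI(SS)(IS(KI))))
  →2  KS(KS(KK)(IK(KK))(SI(SS)(IS(KI))))(K(KS(KK)(IK(KK))(SI(SS)(IS(KI)))))
  →3  S(K(KS(KK)(IK(KK))(SI(SS)(IS(KI)))))
  →4  S(K(S(IK(KK))(SI(SS)(IS(KI)))))
  →5  S(K(S(K(KK))(SI(SS)(IS(KI)))))
  →6  S(K(S(K(KK))(I(IS(KI))(SS(IS(KI))))))
  →7  S(K(S(K(KK))(IS(KI)(SS(IS(KI))))))
  →8  S(K(S(K(KK))(S(KI)(SS(IS(KI))))))
  →9  S(K(S(K(KK))(S(KI)(SS(S(KI))))))

Answer: DIFFERENT — A ⇓ SI(KS), B ⇓ S(K(S(K(KK))(S(KI)(SS(S(KI))))))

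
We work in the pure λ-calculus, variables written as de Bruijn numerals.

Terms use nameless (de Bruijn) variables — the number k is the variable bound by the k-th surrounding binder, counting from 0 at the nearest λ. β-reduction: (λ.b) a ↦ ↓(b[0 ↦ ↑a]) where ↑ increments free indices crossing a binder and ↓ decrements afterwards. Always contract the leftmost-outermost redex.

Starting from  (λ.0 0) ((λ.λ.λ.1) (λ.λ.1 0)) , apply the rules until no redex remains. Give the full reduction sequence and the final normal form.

  start: (λ.0 0) ((λ.λ.λ.1) (λ.λ.1 0))
  [1] (λ.λ.λ.1) (λ.λ.1 0) ((λ.λ.λ.1) (λ.λ.1 0))
  [2] (λ.λ.1) ((λ.λ.λ.1) (λ.λ.1 0))
  [3] λ.(λ.λ.λ.1) (λ.λ.1 0)
  [4] λ.λ.λ.1

Answer: normal form = λ.λ.λ.1  (in 4 steps)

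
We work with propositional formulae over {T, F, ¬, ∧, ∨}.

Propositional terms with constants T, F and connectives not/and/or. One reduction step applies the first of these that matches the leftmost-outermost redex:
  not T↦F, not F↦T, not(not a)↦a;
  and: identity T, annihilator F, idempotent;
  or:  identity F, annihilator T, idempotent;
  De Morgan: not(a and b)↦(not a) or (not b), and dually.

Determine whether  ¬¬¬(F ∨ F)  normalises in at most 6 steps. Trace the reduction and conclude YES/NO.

Answer: YES — reaches normal form T in 4 ≤ 6 steps

Working:
  start: ¬¬¬(F ∨ F)
  [1] ¬(F ∨ F)
  [2] ¬F ∧ ¬F
  [3] ¬F
  [4] T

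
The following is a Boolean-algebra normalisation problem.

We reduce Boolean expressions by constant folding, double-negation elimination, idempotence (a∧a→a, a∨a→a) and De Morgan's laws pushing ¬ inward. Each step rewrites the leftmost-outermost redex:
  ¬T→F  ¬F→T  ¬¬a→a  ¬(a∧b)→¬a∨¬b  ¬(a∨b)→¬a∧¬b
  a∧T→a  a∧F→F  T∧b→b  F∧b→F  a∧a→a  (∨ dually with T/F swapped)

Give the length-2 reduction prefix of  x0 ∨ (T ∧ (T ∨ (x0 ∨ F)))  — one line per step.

Answer: after 2 steps: x0 ∨ T

Reduction:
  start: x0 ∨ (T ∧ (T ∨ (x0 ∨ F)))
  step 1: x0 ∨ (T ∨ (x0 ∨ F))
  step 2: x0 ∨ T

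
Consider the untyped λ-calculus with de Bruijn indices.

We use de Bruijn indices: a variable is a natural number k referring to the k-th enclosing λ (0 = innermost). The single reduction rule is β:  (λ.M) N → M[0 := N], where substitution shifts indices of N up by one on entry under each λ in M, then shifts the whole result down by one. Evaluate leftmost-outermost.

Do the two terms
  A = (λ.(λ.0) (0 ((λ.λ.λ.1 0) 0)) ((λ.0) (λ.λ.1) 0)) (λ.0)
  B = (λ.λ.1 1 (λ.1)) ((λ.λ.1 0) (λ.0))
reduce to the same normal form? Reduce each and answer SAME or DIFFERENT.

Answer: DIFFERENT — A ⇓ λ.λ.0, B ⇓ λ.λ.1

Derivation:
Term A:
  start: (λ.(λ.0) (0 ((λ.λ.λ.1 0) 0)) ((λ.0) (λ.λ.1) 0)) (λ.0)
  →1  (λ.0) ((λ.0) ((λ.λ.λ.1 0) (λ.0))) ((λ.0) (λ.λ.1) (λ.0))
  →2  (λ.0) ((λ.λ.λ.1 0) (λ.0)) ((λ.0) (λ.λ.1) (λ.0))
  →3  (λ.λ.λ.1 0) (λ.0) ((λ.0) (λ.λ.1) (λ.0))
  →4  (λ.λ.1 0) ((λ.0) (λ.λ.1) (λ.0))
  →5  λ.(λ.0) (λ.λ.1) (λ.0) 0
  →6  λ.(λ.λ.1) (λ.0) 0
  →7  λ.(λ.λ.0) 0
  →8  λ.λ.0

Term B:
  start: (λ.λ.1 1 (λ.1)) ((λ.λ.1 0) (λ.0))
  →1  λ.(λ.λ.1 0) (λ.0) ((λ.λ.1 0) (λ.0)) (λ.1)
  →2  λ.(λ.(λ.0) 0) ((λ.λ.1 0) (λ.0)) (λ.1)
  →3  λ.(λ.0) ((λ.λ.1 0) (λ.0)) (λ.1)
  →4  λ.(λ.λ.1 0) (λ.0) (λ.1)
  →5  λ.(λ.(λ.0) 0) (λ.1)
  →6  λ.(λ.0) (λ.1)
  →7  λ.λ.1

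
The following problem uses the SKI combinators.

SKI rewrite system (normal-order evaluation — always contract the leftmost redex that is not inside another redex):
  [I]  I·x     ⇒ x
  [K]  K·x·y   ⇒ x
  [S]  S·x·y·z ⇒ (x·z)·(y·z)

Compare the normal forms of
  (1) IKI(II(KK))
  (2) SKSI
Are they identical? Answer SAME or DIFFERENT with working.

Answer: SAME — A ⇓ I, B ⇓ I

Reduction:
Term A:
  start: IKI(II(KK))
  [1] KI(II(KK))
  [2] I

Term B:
  start: SKSI
  [1] KI(SI)
  [2] I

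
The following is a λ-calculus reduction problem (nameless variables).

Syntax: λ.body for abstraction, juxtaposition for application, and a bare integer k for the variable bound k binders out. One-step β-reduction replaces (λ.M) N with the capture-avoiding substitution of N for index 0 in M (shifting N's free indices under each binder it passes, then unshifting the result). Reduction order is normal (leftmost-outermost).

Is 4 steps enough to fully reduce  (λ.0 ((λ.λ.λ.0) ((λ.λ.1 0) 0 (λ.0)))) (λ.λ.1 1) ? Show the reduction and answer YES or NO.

Answer: YES — reaches normal form λ.λ.0 in 4 ≤ 4 steps

Working:
  start: (λ.0 ((λ.λ.λ.0) ((λ.λ.1 0) 0 (λ.0)))) (λ.λ.1 1)
  →1  (λ.λ.1 1) ((λ.λ.λ.0) ((λ.λ.1 0) (λ.λ.1 1) (λ.0)))
  →2  λ.(λ.λ.λ.0) ((λ.λ.1 0) (λ.λ.1 1) (λ.0)) ((λ.λ.λ.0) ((λ.λ.1 0) (λ.λ.1 1) (λ.0)))
  →3  λ.(λ.λ.0) ((λ.λ.λ.0) ((λ.λ.1 0) (λ.λ.1 1) (λ.0)))
  →4  λ.λ.0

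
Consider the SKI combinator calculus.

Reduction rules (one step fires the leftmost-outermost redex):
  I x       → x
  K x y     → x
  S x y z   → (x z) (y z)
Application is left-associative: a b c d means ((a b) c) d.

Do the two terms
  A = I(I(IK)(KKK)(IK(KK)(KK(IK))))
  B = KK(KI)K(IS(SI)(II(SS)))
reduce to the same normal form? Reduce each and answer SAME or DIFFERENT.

Answer: SAME — A ⇓ K, B ⇓ K

Reduction:
Term A:
  start: I(I(IK)(KKK)(IK(KK)(KK(IK))))
  →1  I(IK)(KKK)(IK(KK)(KK(IK)))
  →2  IK(KKK)(IK(KK)(KK(IK)))
  →3  K(KKK)(IK(KK)(KK(IK)))
  →4  KKK
  →5  K

Term B:
  start: KK(KI)K(IS(SI)(II(SS)))
  →1  KK(IS(SI)(II(SS)))
  →2  K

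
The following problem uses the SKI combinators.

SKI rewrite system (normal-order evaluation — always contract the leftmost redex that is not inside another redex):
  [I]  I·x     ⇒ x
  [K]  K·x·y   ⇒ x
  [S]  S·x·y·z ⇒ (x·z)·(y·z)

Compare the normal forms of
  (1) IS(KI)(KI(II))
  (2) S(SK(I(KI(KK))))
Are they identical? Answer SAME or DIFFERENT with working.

Answer: DIFFERENT — A ⇓ S(KI)I, B ⇓ S(SKI)

Working:
Term A:
  start: IS(KI)(KI(II))
  →1  S(KI)(KI(II))
  →2  S(KI)I

Term B:
  start: S(SK(I(KI(KK))))
  →1  S(SK(KI(KK)))
  →2  S(SKI)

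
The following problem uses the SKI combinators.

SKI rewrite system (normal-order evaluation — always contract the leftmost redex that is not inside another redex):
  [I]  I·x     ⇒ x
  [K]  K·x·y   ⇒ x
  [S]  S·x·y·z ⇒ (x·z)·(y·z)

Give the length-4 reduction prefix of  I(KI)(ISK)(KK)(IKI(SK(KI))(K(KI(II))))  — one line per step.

Answer: after 4 steps: K

Reduction:
  start: I(KI)(ISK)(KK)(IKI(SK(KI))(K(KI(II))))
  →1  KI(ISK)(KK)(IKI(SK(KI))(K(KI(II))))
  →2  I(KK)(IKI(SK(KI))(K(KI(II))))
  →3  KK(IKI(SK(KI))(K(KI(II))))
  →4  K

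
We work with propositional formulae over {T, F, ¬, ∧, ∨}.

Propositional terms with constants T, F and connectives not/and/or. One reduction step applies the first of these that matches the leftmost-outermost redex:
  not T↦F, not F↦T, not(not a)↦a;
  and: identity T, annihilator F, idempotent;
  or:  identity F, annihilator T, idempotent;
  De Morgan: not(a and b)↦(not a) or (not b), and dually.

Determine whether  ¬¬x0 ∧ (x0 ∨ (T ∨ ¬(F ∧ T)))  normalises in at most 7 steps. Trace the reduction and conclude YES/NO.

  start: ¬¬x0 ∧ (x0 ∨ (T ∨ ¬(F ∧ T)))
  →1  x0 ∧ (x0 ∨ (T ∨ ¬(F ∧ T)))
  →2  x0 ∧ (x0 ∨ T)
  →3  x0 ∧ T
  →4  x0

Answer: YES — reaches normal form x0 in 4 ≤ 7 steps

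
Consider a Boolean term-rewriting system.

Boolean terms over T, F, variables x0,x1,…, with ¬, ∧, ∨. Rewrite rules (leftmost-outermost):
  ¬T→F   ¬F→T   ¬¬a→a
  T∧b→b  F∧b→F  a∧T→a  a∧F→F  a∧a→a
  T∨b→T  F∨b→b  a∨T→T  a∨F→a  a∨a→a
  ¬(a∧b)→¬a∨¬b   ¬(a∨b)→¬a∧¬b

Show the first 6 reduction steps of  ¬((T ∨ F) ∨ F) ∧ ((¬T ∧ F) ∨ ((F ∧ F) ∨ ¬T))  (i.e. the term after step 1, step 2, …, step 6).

  start: ¬((T ∨ F) ∨ F) ∧ ((¬T ∧ F) ∨ ((F ∧ F) ∨ ¬T))
  [1] (¬(T ∨ F) ∧ ¬F) ∧ ((¬T ∧ F) ∨ ((F ∧ F) ∨ ¬T))
  [2] ((¬T ∧ ¬F) ∧ ¬F) ∧ ((¬T ∧ F) ∨ ((F ∧ F) ∨ ¬T))
  [3] ((F ∧ ¬F) ∧ ¬F) ∧ ((¬T ∧ F) ∨ ((F ∧ F) ∨ ¬T))
  [4] (F ∧ ¬F) ∧ ((¬T ∧ F) ∨ ((F ∧ F) ∨ ¬T))
  [5] F ∧ ((¬T ∧ F) ∨ ((F ∧ F) ∨ ¬T))
  [6] F

Answer: after 6 steps: F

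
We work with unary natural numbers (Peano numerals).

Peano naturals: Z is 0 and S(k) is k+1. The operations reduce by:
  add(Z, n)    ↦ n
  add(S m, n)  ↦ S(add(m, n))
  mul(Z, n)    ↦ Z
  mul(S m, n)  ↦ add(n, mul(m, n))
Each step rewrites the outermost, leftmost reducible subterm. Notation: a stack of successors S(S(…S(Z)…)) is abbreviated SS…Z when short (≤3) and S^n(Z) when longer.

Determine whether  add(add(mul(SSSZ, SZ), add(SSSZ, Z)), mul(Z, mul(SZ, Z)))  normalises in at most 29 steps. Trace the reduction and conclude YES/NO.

Answer: YES — reaches normal form S^6(Z) in 26 ≤ 29 steps

Working:
  start: add(add(mul(SSSZ, SZ), add(SSSZ, Z)), mul(Z, mul(SZ, Z)))
  step 1: add(add(add(SZ, mul(SSZ, SZ)), add(SSSZ, Z)), mul(Z, mul(SZ, Z)))
  step 2: add(add(S(add(Z, mul(SSZ, SZ))), add(SSSZ, Z)), mul(Z, mul(SZ, Z)))
  step 3: add(S(add(add(Z, mul(SSZ, SZ)), add(SSSZ, Z))), mul(Z, mul(SZ, Z)))
  step 4: S(add(add(add(Z, mul(SSZ, SZ)), add(SSSZ, Z)), mul(Z, mul(SZ, Z))))
  step 5: S(add(add(mul(SSZ, SZ), add(SSSZ, Z)), mul(Z, mul(SZ, Z))))
  step 6: S(add(add(add(SZ, mul(SZ, SZ)), add(SSSZ, Z)), mul(Z, mul(SZ, Z))))
  step 7: S(add(add(S(add(Z, mul(SZ, SZ))), add(SSSZ, Z)), mul(Z, mul(SZ, Z))))
  step 8: S(add(S(add(add(Z, mul(SZ, SZ)), add(SSSZ, Z))), mul(Z, mul(SZ, Z))))
  step 9: S(S(add(add(add(Z, mul(SZ, SZ)), add(SSSZ, Z)), mul(Z, mul(SZ, Z)))))
  step 10: S(S(add(add(mul(SZ, SZ), add(SSSZ, Z)), mul(Z, mul(SZ, Z)))))
  step 11: S(S(add(add(add(SZ, mul(Z, SZ)), add(SSSZ, Z)), mul(Z, mul(SZ, Z)))))
  step 12: S(S(add(add(S(add(Z, mul(Z, SZ))), add(SSSZ, Z)), mul(Z, mul(SZ, Z)))))
  step 13: S(S(add(S(add(add(Z, mul(Z, SZ)), add(SSSZ, Z))), mul(Z, mul(SZ, Z)))))
  step 14: S(S(S(add(add(add(Z, mul(Z, SZ)), add(SSSZ, Z)), mul(Z, mul(SZ, Z))))))
  step 15: S(S(S(add(add(mul(Z, SZ), add(SSSZ, Z)), mul(Z, mul(SZ, Z))))))
  step 16: S(S(S(add(add(Z, add(SSSZ, Z)), mul(Z, mul(SZ, Z))))))
  step 17: S(S(S(add(add(SSSZ, Z), mul(Z, mul(SZ, Z))))))
  step 18: S(S(S(add(S(add(SSZ, Z)), mul(Z, mul(SZ, Z))))))
  step 19: S(S(S(S(add(add(SSZ, Z), mul(Z, mul(SZ, Z)))))))
  step 20: S(S(S(S(add(S(add(SZ, Z)), mul(Z, mul(SZ, Z)))))))
  step 21: S(S(S(S(S(add(add(SZ, Z), mul(Z, mul(SZ, Z))))))))
  step 22: S(S(S(S(S(add(S(add(Z, Z)), mul(Z, mul(SZ, Z))))))))
  step 23: S(S(S(S(S(S(add(add(Z, Z), mul(Z, mul(SZ, Z)))))))))
  step 24: S(S(S(S(S(S(add(Z, mul(Z, mul(SZ, Z)))))))))
  step 25: S(S(S(S(S(S(mul(Z, mul(SZ, Z))))))))
  step 26: S^6(Z)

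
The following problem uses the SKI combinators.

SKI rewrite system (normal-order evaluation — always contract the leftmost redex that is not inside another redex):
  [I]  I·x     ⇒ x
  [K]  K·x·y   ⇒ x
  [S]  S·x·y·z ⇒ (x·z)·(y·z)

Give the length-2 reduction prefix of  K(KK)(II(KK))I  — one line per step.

  start: K(KK)(II(KK))I
  [1] KKI
  [2] K

Answer: after 2 steps: K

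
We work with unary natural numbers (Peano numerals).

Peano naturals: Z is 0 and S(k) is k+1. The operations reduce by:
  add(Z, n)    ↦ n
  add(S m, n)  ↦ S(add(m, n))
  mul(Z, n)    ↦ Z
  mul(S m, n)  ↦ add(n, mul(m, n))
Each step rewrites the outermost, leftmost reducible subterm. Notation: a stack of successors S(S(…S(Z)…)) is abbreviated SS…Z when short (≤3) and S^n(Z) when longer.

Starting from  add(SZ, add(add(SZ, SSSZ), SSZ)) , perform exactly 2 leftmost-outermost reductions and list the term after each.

Answer: after 2 steps: S(add(add(SZ, SSSZ), SSZ))

Reduction:
  start: add(SZ, add(add(SZ, SSSZ), SSZ))
  →1  S(add(Z, add(add(SZ, SSSZ), SSZ)))
  →2  S(add(add(SZ, SSSZ), SSZ))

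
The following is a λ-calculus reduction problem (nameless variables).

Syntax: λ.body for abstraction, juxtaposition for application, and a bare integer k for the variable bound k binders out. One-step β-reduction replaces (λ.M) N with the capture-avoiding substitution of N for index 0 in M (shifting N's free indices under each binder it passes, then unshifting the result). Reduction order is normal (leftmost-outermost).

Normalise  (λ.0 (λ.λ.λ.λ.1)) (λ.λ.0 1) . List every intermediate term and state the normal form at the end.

  start: (λ.0 (λ.λ.λ.λ.1)) (λ.λ.0 1)
  step 1: (λ.λ.0 1) (λ.λ.λ.λ.1)
  step 2: λ.0 (λ.λ.λ.λ.1)

Answer: normal form = λ.0 (λ.λ.λ.λ.1)  (in 2 steps)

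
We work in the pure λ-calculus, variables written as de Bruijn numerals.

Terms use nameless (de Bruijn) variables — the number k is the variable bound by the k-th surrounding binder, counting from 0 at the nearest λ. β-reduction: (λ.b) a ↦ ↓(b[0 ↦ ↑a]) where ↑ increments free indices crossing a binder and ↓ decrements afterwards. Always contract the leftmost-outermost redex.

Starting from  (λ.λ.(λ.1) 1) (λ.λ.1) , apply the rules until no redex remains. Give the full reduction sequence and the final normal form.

  start: (λ.λ.(λ.1) 1) (λ.λ.1)
  [1] λ.(λ.1) (λ.λ.1)
  [2] λ.0

Answer: normal form = λ.0  (in 2 steps)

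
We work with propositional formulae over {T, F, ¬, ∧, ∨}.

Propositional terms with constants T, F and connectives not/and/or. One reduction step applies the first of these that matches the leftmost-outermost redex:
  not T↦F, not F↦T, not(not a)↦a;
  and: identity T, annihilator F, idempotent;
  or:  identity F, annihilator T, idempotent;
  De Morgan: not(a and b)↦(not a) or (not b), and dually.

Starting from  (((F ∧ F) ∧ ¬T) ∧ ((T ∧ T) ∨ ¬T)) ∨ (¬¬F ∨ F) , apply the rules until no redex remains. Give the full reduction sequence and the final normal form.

Answer: normal form = F  (in 6 steps)

Working:
  start: (((F ∧ F) ∧ ¬T) ∧ ((T ∧ T) ∨ ¬T)) ∨ (¬¬F ∨ F)
  →1  ((F ∧ ¬T) ∧ ((T ∧ T) ∨ ¬T)) ∨ (¬¬F ∨ F)
  →2  (F ∧ ((T ∧ T) ∨ ¬T)) ∨ (¬¬F ∨ F)
  →3  F ∨ (¬¬F ∨ F)
  →4  ¬¬F ∨ F
  →5  ¬¬F
  →6  F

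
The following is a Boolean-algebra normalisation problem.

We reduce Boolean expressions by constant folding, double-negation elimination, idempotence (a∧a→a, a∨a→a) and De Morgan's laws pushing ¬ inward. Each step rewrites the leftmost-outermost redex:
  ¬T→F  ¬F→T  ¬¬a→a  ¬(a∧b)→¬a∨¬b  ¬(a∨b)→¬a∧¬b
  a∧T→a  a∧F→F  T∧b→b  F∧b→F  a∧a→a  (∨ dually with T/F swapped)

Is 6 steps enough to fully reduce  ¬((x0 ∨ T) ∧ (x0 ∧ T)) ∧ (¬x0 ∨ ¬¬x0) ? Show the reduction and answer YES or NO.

Answer: NO — after 6 steps the term is (¬x0 ∨ ¬T) ∧ (¬x0 ∨ ¬¬x0), not yet normal

Derivation:
  start: ¬((x0 ∨ T) ∧ (x0 ∧ T)) ∧ (¬x0 ∨ ¬¬x0)
  step 1: (¬(x0 ∨ T) ∨ ¬(x0 ∧ T)) ∧ (¬x0 ∨ ¬¬x0)
  step 2: ((¬x0 ∧ ¬T) ∨ ¬(x0 ∧ T)) ∧ (¬x0 ∨ ¬¬x0)
  step 3: ((¬x0 ∧ F) ∨ ¬(x0 ∧ T)) ∧ (¬x0 ∨ ¬¬x0)
  step 4: (F ∨ ¬(x0 ∧ T)) ∧ (¬x0 ∨ ¬¬x0)
  step 5: ¬(x0 ∧ T) ∧ (¬x0 ∨ ¬¬x0)
  step 6: (¬x0 ∨ ¬T) ∧ (¬x0 ∨ ¬¬x0)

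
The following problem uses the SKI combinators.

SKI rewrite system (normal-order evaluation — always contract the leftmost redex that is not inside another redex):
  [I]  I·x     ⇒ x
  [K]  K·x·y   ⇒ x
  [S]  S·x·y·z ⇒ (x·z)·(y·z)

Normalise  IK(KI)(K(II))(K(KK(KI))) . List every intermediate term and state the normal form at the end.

Answer: normal form = I  (in 3 steps)

Reduction:
  start: IK(KI)(K(II))(K(KK(KI)))
  step 1: K(KI)(K(II))(K(KK(KI)))
  step 2: KI(K(KK(KI)))
  step 3: I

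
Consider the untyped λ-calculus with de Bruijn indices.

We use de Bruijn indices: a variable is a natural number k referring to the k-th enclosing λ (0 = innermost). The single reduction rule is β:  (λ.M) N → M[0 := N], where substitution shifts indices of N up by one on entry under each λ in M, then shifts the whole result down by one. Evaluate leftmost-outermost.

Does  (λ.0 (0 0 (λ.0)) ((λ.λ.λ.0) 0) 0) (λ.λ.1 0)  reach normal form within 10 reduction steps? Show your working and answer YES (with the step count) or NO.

Answer: YES — reaches normal form λ.0 in 10 ≤ 10 steps

Reduction:
  start: (λ.0 (0 0 (λ.0)) ((λ.λ.λ.0) 0) 0) (λ.λ.1 0)
  step 1: (λ.λ.1 0) ((λ.λ.1 0) (λ.λ.1 0) (λ.0)) ((λ.λ.λ.0) (λ.λ.1 0)) (λ.λ.1 0)
  step 2: (λ.(λ.λ.1 0) (λ.λ.1 0) (λ.0) 0) ((λ.λ.λ.0) (λ.λ.1 0)) (λ.λ.1 0)
  step 3: (λ.λ.1 0) (λ.λ.1 0) (λ.0) ((λ.λ.λ.0) (λ.λ.1 0)) (λ.λ.1 0)
  step 4: (λ.(λ.λ.1 0) 0) (λ.0) ((λ.λ.λ.0) (λ.λ.1 0)) (λ.λ.1 0)
  step 5: (λ.λ.1 0) (λ.0) ((λ.λ.λ.0) (λ.λ.1 0)) (λ.λ.1 0)
  step 6: (λ.(λ.0) 0) ((λ.λ.λ.0) (λ.λ.1 0)) (λ.λ.1 0)
  step 7: (λ.0) ((λ.λ.λ.0) (λ.λ.1 0)) (λ.λ.1 0)
  step 8: (λ.λ.λ.0) (λ.λ.1 0) (λ.λ.1 0)
  step 9: (λ.λ.0) (λ.λ.1 0)
  step 10: λ.0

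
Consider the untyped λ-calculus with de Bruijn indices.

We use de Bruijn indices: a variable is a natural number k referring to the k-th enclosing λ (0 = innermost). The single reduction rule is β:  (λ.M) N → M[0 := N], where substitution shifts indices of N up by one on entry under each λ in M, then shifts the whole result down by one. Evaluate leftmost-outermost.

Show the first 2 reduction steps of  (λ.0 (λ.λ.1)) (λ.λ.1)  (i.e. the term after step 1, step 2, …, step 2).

Answer: after 2 steps: λ.λ.λ.1

Reduction:
  start: (λ.0 (λ.λ.1)) (λ.λ.1)
  [1] (λ.λ.1) (λ.λ.1)
  [2] λ.λ.λ.1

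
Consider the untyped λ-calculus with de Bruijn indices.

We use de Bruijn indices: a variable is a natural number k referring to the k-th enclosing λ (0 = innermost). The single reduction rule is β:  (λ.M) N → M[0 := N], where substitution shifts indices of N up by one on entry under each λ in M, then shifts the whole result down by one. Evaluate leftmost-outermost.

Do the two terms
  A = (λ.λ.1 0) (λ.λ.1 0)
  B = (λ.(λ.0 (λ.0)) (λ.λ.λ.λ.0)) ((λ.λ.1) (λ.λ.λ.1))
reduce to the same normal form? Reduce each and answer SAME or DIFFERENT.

Answer: DIFFERENT — A ⇓ λ.λ.1 0, B ⇓ λ.λ.λ.0

Working:
Term A:
  start: (λ.λ.1 0) (λ.λ.1 0)
  step 1: λ.(λ.λ.1 0) 0
  step 2: λ.λ.1 0

Term B:
  start: (λ.(λ.0 (λ.0)) (λ.λ.λ.λ.0)) ((λ.λ.1) (λ.λ.λ.1))
  step 1: (λ.0 (λ.0)) (λ.λ.λ.λ.0)
  step 2: (λ.λ.λ.λ.0) (λ.0)
  step 3: λ.λ.λ.0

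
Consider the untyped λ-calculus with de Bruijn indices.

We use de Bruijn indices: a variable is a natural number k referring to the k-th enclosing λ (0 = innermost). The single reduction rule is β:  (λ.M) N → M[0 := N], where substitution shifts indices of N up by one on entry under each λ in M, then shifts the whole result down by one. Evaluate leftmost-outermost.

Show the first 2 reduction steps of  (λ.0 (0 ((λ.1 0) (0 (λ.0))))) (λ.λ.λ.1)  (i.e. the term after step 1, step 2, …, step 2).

  start: (λ.0 (0 ((λ.1 0) (0 (λ.0))))) (λ.λ.λ.1)
  →1  (λ.λ.λ.1) ((λ.λ.λ.1) ((λ.(λ.λ.λ.1) 0) ((λ.λ.λ.1) (λ.0))))
  →2  λ.λ.1

Answer: after 2 steps: λ.λ.1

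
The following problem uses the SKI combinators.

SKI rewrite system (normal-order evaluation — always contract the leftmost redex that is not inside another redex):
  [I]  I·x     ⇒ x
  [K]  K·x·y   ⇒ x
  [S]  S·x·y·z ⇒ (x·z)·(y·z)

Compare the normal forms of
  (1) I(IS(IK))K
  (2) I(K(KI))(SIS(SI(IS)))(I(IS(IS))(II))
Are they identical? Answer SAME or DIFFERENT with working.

Answer: DIFFERENT — A ⇓ SKK, B ⇓ I

Reduction:
Term A:
  start: I(IS(IK))K
  [1] IS(IK)K
  [2] S(IK)K
  [3] SKK

Term B:
  start: I(K(KI))(SIS(SI(IS)))(I(IS(IS))(II))
  [1] K(KI)(SIS(SI(IS)))(I(IS(IS))(II))
  [2] KI(I(IS(IS))(II))
  [3] I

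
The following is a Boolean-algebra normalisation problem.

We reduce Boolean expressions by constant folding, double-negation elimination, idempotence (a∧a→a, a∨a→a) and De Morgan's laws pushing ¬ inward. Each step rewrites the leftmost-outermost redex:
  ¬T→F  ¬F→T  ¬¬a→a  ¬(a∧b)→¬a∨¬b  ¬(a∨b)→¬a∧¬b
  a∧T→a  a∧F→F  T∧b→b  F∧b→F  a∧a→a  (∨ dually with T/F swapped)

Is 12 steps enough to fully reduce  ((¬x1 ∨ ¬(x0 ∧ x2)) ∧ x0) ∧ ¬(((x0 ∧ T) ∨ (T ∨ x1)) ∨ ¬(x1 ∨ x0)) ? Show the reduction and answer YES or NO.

Answer: YES — reaches normal form F in 12 ≤ 12 steps

Working:
  start: ((¬x1 ∨ ¬(x0 ∧ x2)) ∧ x0) ∧ ¬(((x0 ∧ T) ∨ (T ∨ x1)) ∨ ¬(x1 ∨ x0))
  step 1: ((¬x1 ∨ (¬x0 ∨ ¬x2)) ∧ x0) ∧ ¬(((x0 ∧ T) ∨ (T ∨ x1)) ∨ ¬(x1 ∨ x0))
  step 2: ((¬x1 ∨ (¬x0 ∨ ¬x2)) ∧ x0) ∧ (¬((x0 ∧ T) ∨ (T ∨ x1)) ∧ ¬¬(x1 ∨ x0))
  step 3: ((¬x1 ∨ (¬x0 ∨ ¬x2)) ∧ x0) ∧ ((¬(x0 ∧ T) ∧ ¬(T ∨ x1)) ∧ ¬¬(x1 ∨ x0))
  step 4: ((¬x1 ∨ (¬x0 ∨ ¬x2)) ∧ x0) ∧ (((¬x0 ∨ ¬T) ∧ ¬(T ∨ x1)) ∧ ¬¬(x1 ∨ x0))
  step 5: ((¬x1 ∨ (¬x0 ∨ ¬x2)) ∧ x0) ∧ (((¬x0 ∨ F) ∧ ¬(T ∨ x1)) ∧ ¬¬(x1 ∨ x0))
  step 6: ((¬x1 ∨ (¬x0 ∨ ¬x2)) ∧ x0) ∧ ((¬x0 ∧ ¬(T ∨ x1)) ∧ ¬¬(x1 ∨ x0))
  step 7: ((¬x1 ∨ (¬x0 ∨ ¬x2)) ∧ x0) ∧ ((¬x0 ∧ (¬T ∧ ¬x1)) ∧ ¬¬(x1 ∨ x0))
  step 8: ((¬x1 ∨ (¬x0 ∨ ¬x2)) ∧ x0) ∧ ((¬x0 ∧ (F ∧ ¬x1)) ∧ ¬¬(x1 ∨ x0))
  step 9: ((¬x1 ∨ (¬x0 ∨ ¬x2)) ∧ x0) ∧ ((¬x0 ∧ F) ∧ ¬¬(x1 ∨ x0))
  step 10: ((¬x1 ∨ (¬x0 ∨ ¬x2)) ∧ x0) ∧ (F ∧ ¬¬(x1 ∨ x0))
  step 11: ((¬x1 ∨ (¬x0 ∨ ¬x2)) ∧ x0) ∧ F
  step 12: F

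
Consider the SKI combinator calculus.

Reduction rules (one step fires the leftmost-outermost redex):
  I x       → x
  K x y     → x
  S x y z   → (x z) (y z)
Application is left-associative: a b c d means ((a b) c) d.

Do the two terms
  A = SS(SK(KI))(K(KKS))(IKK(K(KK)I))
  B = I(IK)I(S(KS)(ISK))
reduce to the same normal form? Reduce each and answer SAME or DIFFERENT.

Term A:
  start: SS(SK(KI))(K(KKS))(IKK(K(KK)I))
  step 1: S(K(KKS))(SK(KI)(K(KKS)))(IKK(K(KK)I))
  step 2: K(KKS)(IKK(K(KK)I))(SK(KI)(K(KKS))(IKK(K(KK)I)))
  step 3: KKS(SK(KI)(K(KKS))(IKK(K(KK)I)))
  step 4: K(SK(KI)(K(KKS))(IKK(K(KK)I)))
  step 5: K(K(K(KKS))(KI(K(KKS)))(IKK(K(KK)I)))
  step 6: K(K(KKS)(IKK(K(KK)I)))
  step 7: K(KKS)
  step 8: KK

Term B:
  start: I(IK)I(S(KS)(ISK))
  step 1: IKI(S(KS)(ISK))
  step 2: KI(S(KS)(ISK))
  step 3: I

Answer: DIFFERENT — A ⇓ KK, B ⇓ I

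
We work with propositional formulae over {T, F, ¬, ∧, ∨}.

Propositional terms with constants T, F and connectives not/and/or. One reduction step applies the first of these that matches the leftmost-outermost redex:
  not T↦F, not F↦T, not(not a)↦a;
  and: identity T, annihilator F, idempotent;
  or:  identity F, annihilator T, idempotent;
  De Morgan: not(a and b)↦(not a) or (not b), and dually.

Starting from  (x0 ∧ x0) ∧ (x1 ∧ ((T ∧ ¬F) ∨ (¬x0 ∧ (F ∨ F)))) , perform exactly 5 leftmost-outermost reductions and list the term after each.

Answer: after 5 steps: x0 ∧ x1

Derivation:
  start: (x0 ∧ x0) ∧ (x1 ∧ ((T ∧ ¬F) ∨ (¬x0 ∧ (F ∨ F))))
  step 1: x0 ∧ (x1 ∧ ((T ∧ ¬F) ∨ (¬x0 ∧ (F ∨ F))))
  step 2: x0 ∧ (x1 ∧ (¬F ∨ (¬x0 ∧ (F ∨ F))))
  step 3: x0 ∧ (x1 ∧ (T ∨ (¬x0 ∧ (F ∨ F))))
  step 4: x0 ∧ (x1 ∧ T)
  step 5: x0 ∧ x1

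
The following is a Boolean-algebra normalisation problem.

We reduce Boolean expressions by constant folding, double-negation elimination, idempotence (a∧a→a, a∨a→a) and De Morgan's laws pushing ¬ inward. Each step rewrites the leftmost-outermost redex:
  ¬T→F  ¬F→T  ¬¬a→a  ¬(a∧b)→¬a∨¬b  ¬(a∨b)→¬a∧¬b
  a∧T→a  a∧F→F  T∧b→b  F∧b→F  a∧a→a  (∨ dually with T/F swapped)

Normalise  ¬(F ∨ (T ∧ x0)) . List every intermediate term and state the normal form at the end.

  start: ¬(F ∨ (T ∧ x0))
  [1] ¬F ∧ ¬(T ∧ x0)
  [2] T ∧ ¬(T ∧ x0)
  [3] ¬(T ∧ x0)
  [4] ¬T ∨ ¬x0
  [5] F ∨ ¬x0
  [6] ¬x0

Answer: normal form = ¬x0  (in 6 steps)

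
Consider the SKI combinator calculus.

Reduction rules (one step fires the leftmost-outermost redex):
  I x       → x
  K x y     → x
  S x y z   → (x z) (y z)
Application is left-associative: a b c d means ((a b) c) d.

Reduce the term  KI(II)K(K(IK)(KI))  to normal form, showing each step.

Answer: normal form = KK  (in 4 steps)

Reduction:
  start: KI(II)K(K(IK)(KI))
  [1] IK(K(IK)(KI))
  [2] K(K(IK)(KI))
  [3] K(IK)
  [4] KK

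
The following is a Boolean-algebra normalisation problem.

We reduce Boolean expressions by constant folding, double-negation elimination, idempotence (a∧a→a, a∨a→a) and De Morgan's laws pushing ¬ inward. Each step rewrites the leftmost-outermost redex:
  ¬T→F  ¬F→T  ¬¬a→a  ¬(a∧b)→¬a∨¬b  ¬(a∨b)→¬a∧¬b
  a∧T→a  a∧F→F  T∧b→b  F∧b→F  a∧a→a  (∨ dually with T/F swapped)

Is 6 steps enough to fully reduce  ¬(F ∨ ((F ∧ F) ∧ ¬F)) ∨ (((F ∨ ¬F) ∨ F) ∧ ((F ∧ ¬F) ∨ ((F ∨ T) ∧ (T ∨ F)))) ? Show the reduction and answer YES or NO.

  start: ¬(F ∨ ((F ∧ F) ∧ ¬F)) ∨ (((F ∨ ¬F) ∨ F) ∧ ((F ∧ ¬F) ∨ ((F ∨ T) ∧ (T ∨ F))))
  step 1: (¬F ∧ ¬((F ∧ F) ∧ ¬F)) ∨ (((F ∨ ¬F) ∨ F) ∧ ((F ∧ ¬F) ∨ ((F ∨ T) ∧ (T ∨ F))))
  step 2: (T ∧ ¬((F ∧ F) ∧ ¬F)) ∨ (((F ∨ ¬F) ∨ F) ∧ ((F ∧ ¬F) ∨ ((F ∨ T) ∧ (T ∨ F))))
  step 3: ¬((F ∧ F) ∧ ¬F) ∨ (((F ∨ ¬F) ∨ F) ∧ ((F ∧ ¬F) ∨ ((F ∨ T) ∧ (T ∨ F))))
  step 4: (¬(F ∧ F) ∨ ¬¬F) ∨ (((F ∨ ¬F) ∨ F) ∧ ((F ∧ ¬F) ∨ ((F ∨ T) ∧ (T ∨ F))))
  step 5: ((¬F ∨ ¬F) ∨ ¬¬F) ∨ (((F ∨ ¬F) ∨ F) ∧ ((F ∧ ¬F) ∨ ((F ∨ T) ∧ (T ∨ F))))
  step 6: (¬F ∨ ¬¬F) ∨ (((F ∨ ¬F) ∨ F) ∧ ((F ∧ ¬F) ∨ ((F ∨ T) ∧ (T ∨ F))))

Answer: NO — after 6 steps the term is (¬F ∨ ¬¬F) ∨ (((F ∨ ¬F) ∨ F) ∧ ((F ∧ ¬F) ∨ ((F ∨ T) ∧ (T ∨ F)))), not yet normal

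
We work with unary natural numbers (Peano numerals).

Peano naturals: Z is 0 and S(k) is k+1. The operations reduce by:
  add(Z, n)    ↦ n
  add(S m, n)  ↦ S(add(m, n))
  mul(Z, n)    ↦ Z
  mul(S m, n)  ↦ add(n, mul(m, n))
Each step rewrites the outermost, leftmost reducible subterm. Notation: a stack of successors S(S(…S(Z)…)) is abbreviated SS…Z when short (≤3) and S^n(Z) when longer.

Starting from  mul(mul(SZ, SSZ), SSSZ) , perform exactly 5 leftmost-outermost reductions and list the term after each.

Answer: after 5 steps: S(S(add(SZ, mul(add(SZ, mul(Z, SSZ)), SSSZ))))

Reduction:
  start: mul(mul(SZ, SSZ), SSSZ)
  →1  mul(add(SSZ, mul(Z, SSZ)), SSSZ)
  →2  mul(S(add(SZ, mul(Z, SSZ))), SSSZ)
  →3  add(SSSZ, mul(add(SZ, mul(Z, SSZ)), SSSZ))
  →4  S(add(SSZ, mul(add(SZ, mul(Z, SSZ)), SSSZ)))
  →5  S(S(add(SZ, mul(add(SZ, mul(Z, SSZ)), SSSZ))))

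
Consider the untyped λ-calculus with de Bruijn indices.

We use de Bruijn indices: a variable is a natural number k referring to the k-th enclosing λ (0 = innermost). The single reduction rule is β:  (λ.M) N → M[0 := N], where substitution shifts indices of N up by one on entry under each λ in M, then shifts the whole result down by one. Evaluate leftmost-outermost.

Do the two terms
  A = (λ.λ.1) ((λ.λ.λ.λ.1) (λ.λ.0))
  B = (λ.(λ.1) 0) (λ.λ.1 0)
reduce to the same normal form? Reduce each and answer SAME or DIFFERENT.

Term A:
  start: (λ.λ.1) ((λ.λ.λ.λ.1) (λ.λ.0))
  →1  λ.(λ.λ.λ.λ.1) (λ.λ.0)
  →2  λ.λ.λ.λ.1

Term B:
  start: (λ.(λ.1) 0) (λ.λ.1 0)
  →1  (λ.λ.λ.1 0) (λ.λ.1 0)
  →2  λ.λ.1 0

Answer: DIFFERENT — A ⇓ λ.λ.λ.λ.1, B ⇓ λ.λ.1 0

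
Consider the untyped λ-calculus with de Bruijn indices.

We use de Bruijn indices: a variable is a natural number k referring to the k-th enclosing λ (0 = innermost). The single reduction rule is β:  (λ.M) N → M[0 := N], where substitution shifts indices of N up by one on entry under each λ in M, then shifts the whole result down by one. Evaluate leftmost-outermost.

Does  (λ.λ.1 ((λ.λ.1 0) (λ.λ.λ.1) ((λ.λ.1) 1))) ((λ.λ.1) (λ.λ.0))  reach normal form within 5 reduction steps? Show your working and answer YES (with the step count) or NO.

  start: (λ.λ.1 ((λ.λ.1 0) (λ.λ.λ.1) ((λ.λ.1) 1))) ((λ.λ.1) (λ.λ.0))
  →1  λ.(λ.λ.1) (λ.λ.0) ((λ.λ.1 0) (λ.λ.λ.1) ((λ.λ.1) ((λ.λ.1) (λ.λ.0))))
  →2  λ.(λ.λ.λ.0) ((λ.λ.1 0) (λ.λ.λ.1) ((λ.λ.1) ((λ.λ.1) (λ.λ.0))))
  →3  λ.λ.λ.0

Answer: YES — reaches normal form λ.λ.λ.0 in 3 ≤ 5 steps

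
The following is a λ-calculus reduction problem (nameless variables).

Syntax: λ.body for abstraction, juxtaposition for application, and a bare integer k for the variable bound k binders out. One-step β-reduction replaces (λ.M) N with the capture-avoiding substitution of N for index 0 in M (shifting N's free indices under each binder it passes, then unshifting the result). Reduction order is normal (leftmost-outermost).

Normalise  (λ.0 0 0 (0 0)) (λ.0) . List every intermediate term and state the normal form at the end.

  start: (λ.0 0 0 (0 0)) (λ.0)
  step 1: (λ.0) (λ.0) (λ.0) ((λ.0) (λ.0))
  step 2: (λ.0) (λ.0) ((λ.0) (λ.0))
  step 3: (λ.0) ((λ.0) (λ.0))
  step 4: (λ.0) (λ.0)
  step 5: λ.0

Answer: normal form = λ.0  (in 5 steps)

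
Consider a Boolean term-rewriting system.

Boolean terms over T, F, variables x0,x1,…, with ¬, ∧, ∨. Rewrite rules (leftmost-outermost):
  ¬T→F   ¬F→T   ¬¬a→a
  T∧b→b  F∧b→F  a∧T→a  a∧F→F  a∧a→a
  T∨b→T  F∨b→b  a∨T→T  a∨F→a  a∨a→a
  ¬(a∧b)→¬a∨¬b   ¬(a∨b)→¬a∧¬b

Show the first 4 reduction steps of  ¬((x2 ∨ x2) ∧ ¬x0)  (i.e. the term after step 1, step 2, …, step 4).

  start: ¬((x2 ∨ x2) ∧ ¬x0)
  step 1: ¬(x2 ∨ x2) ∨ ¬¬x0
  step 2: (¬x2 ∧ ¬x2) ∨ ¬¬x0
  step 3: ¬x2 ∨ ¬¬x0
  step 4: ¬x2 ∨ x0

Answer: after 4 steps: ¬x2 ∨ x0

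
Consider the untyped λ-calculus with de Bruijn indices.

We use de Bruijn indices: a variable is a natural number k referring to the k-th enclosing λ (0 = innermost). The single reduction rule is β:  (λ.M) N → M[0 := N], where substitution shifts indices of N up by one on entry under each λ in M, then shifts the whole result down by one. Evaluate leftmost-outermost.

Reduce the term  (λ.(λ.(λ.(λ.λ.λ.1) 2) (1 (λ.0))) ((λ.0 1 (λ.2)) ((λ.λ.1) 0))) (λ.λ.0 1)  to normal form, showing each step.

  start: (λ.(λ.(λ.(λ.λ.λ.1) 2) (1 (λ.0))) ((λ.0 1 (λ.2)) ((λ.λ.1) 0))) (λ.λ.0 1)
  step 1: (λ.(λ.(λ.λ.λ.1) (λ.λ.0 1)) ((λ.λ.0 1) (λ.0))) ((λ.0 (λ.λ.0 1) (λ.λ.λ.0 1)) ((λ.λ.1) (λ.λ.0 1)))
  step 2: (λ.(λ.λ.λ.1) (λ.λ.0 1)) ((λ.λ.0 1) (λ.0))
  step 3: (λ.λ.λ.1) (λ.λ.0 1)
  step 4: λ.λ.1

Answer: normal form = λ.λ.1  (in 4 steps)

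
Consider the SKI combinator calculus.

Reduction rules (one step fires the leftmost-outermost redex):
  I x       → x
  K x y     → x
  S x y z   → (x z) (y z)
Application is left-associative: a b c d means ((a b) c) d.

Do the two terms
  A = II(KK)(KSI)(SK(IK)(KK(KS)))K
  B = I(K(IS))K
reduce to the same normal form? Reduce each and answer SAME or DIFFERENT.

Term A:
  start: II(KK)(KSI)(SK(IK)(KK(KS)))K
  →1  I(KK)(KSI)(SK(IK)(KK(KS)))K
  →2  KK(KSI)(SK(IK)(KK(KS)))K
  →3  K(SK(IK)(KK(KS)))K
  →4  SK(IK)(KK(KS))
  →5  K(KK(KS))(IK(KK(KS)))
  →6  KK(KS)
  →7  K

Term B:
  start: I(K(IS))K
  →1  K(IS)K
  →2  IS
  →3  S

Answer: DIFFERENT — A ⇓ K, B ⇓ S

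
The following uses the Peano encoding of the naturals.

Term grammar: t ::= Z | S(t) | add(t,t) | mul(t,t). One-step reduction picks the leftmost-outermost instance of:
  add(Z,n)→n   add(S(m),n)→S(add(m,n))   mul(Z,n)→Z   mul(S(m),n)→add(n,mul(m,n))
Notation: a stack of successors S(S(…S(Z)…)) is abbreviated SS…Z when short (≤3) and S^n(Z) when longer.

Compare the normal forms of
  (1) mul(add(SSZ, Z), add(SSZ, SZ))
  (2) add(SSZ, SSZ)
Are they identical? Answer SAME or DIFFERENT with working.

Answer: DIFFERENT — A ⇓ S^6(Z), B ⇓ S^4(Z)

Reduction:
Term A:
  start: mul(add(SSZ, Z), add(SSZ, SZ))
  [1] mul(S(add(SZ, Z)), add(SSZ, SZ))
  [2] add(add(SSZ, SZ), mul(add(SZ, Z), add(SSZ, SZ)))
  [3] add(S(add(SZ, SZ)), mul(add(SZ, Z), add(SSZ, SZ)))
  [4] S(add(add(SZ, SZ), mul(add(SZ, Z), add(SSZ, SZ))))
  [5] S(add(S(add(Z, SZ)), mul(add(SZ, Z), add(SSZ, SZ))))
  [6] S(S(add(add(Z, SZ), mul(add(SZ, Z), add(SSZ, SZ)))))
  [7] S(S(add(SZ, mul(add(SZ, Z), add(SSZ, SZ)))))
  [8] S(S(S(add(Z, mul(add(SZ, Z), add(SSZ, SZ))))))
  [9] S(S(S(mul(add(SZ, Z), add(SSZ, SZ)))))
  [10] S(S(S(mul(S(add(Z, Z)), add(SSZ, SZ)))))
  [11] S(S(S(add(add(SSZ, SZ), mul(add(Z, Z), add(SSZ, SZ))))))
  [12] S(S(S(add(S(add(SZ, SZ)), mul(add(Z, Z), add(SSZ, SZ))))))
  [13] S(S(S(S(add(add(SZ, SZ), mul(add(Z, Z), add(SSZ, SZ)))))))
  [14] S(S(S(S(add(S(add(Z, SZ)), mul(add(Z, Z), add(SSZ, SZ)))))))
  [15] S(S(S(S(S(add(add(Z, SZ), mul(add(Z, Z), add(SSZ, SZ))))))))
  [16] S(S(S(S(S(add(SZ, mul(add(Z, Z), add(SSZ, SZ))))))))
  [17] S(S(S(S(S(S(add(Z, mul(add(Z, Z), add(SSZ, SZ)))))))))
  [18] S(S(S(S(S(S(mul(add(Z, Z), add(SSZ, SZ))))))))
  [19] S(S(S(S(S(S(mul(Z, add(SSZ, SZ))))))))
  [20] S^6(Z)

Term B:
  start: add(SSZ, SSZ)
  [1] S(add(SZ, SSZ))
  [2] S(S(add(Z, SSZ)))
  [3] S^4(Z)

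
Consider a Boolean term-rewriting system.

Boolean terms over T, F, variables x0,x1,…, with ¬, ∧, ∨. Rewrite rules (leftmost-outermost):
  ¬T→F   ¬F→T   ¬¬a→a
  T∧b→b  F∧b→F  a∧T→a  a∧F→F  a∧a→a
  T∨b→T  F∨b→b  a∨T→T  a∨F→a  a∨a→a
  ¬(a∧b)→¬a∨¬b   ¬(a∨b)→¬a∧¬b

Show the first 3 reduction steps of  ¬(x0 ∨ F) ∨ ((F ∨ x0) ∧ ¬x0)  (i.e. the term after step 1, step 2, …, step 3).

  start: ¬(x0 ∨ F) ∨ ((F ∨ x0) ∧ ¬x0)
  [1] (¬x0 ∧ ¬F) ∨ ((F ∨ x0) ∧ ¬x0)
  [2] (¬x0 ∧ T) ∨ ((F ∨ x0) ∧ ¬x0)
  [3] ¬x0 ∨ ((F ∨ x0) ∧ ¬x0)

Answer: after 3 steps: ¬x0 ∨ ((F ∨ x0) ∧ ¬x0)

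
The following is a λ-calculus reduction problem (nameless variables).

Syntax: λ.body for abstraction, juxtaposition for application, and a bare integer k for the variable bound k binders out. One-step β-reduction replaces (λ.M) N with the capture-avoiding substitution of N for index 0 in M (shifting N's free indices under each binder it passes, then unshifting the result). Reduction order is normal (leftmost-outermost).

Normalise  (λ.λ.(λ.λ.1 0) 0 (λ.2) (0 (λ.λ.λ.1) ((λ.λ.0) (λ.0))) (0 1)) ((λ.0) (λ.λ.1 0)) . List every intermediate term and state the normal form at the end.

  start: (λ.λ.(λ.λ.1 0) 0 (λ.2) (0 (λ.λ.λ.1) ((λ.λ.0) (λ.0))) (0 1)) ((λ.0) (λ.λ.1 0))
  step 1: λ.(λ.λ.1 0) 0 (λ.(λ.0) (λ.λ.1 0)) (0 (λ.λ.λ.1) ((λ.λ.0) (λ.0))) (0 ((λ.0) (λ.λ.1 0)))
  step 2: λ.(λ.1 0) (λ.(λ.0) (λ.λ.1 0)) (0 (λ.λ.λ.1) ((λ.λ.0) (λ.0))) (0 ((λ.0) (λ.λ.1 0)))
  step 3: λ.0 (λ.(λ.0) (λ.λ.1 0)) (0 (λ.λ.λ.1) ((λ.λ.0) (λ.0))) (0 ((λ.0) (λ.λ.1 0)))
  step 4: λ.0 (λ.λ.λ.1 0) (0 (λ.λ.λ.1) ((λ.λ.0) (λ.0))) (0 ((λ.0) (λ.λ.1 0)))
  step 5: λ.0 (λ.λ.λ.1 0) (0 (λ.λ.λ.1) (λ.0)) (0 ((λ.0) (λ.λ.1 0)))
  step 6: λ.0 (λ.λ.λ.1 0) (0 (λ.λ.λ.1) (λ.0)) (0 (λ.λ.1 0))

Answer: normal form = λ.0 (λ.λ.λ.1 0) (0 (λ.λ.λ.1) (λ.0)) (0 (λ.λ.1 0))  (in 6 steps)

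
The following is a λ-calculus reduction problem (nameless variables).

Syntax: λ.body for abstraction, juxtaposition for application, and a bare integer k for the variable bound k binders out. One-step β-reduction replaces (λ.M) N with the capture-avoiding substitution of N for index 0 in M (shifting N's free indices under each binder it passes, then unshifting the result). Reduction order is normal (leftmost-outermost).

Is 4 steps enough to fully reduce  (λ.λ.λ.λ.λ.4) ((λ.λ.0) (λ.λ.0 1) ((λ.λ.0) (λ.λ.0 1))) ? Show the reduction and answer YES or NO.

Answer: YES — reaches normal form λ.λ.λ.λ.λ.0 in 4 ≤ 4 steps

Working:
  start: (λ.λ.λ.λ.λ.4) ((λ.λ.0) (λ.λ.0 1) ((λ.λ.0) (λ.λ.0 1)))
  →1  λ.λ.λ.λ.(λ.λ.0) (λ.λ.0 1) ((λ.λ.0) (λ.λ.0 1))
  →2  λ.λ.λ.λ.(λ.0) ((λ.λ.0) (λ.λ.0 1))
  →3  λ.λ.λ.λ.(λ.λ.0) (λ.λ.0 1)
  →4  λ.λ.λ.λ.λ.0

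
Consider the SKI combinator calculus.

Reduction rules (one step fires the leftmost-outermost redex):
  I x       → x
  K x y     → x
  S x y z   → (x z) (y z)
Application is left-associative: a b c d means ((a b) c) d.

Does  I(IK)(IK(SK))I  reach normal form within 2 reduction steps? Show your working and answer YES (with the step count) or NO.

  start: I(IK)(IK(SK))I
  [1] IK(IK(SK))I
  [2] K(IK(SK))I

Answer: NO — after 2 steps the term is K(IK(SK))I, not yet normal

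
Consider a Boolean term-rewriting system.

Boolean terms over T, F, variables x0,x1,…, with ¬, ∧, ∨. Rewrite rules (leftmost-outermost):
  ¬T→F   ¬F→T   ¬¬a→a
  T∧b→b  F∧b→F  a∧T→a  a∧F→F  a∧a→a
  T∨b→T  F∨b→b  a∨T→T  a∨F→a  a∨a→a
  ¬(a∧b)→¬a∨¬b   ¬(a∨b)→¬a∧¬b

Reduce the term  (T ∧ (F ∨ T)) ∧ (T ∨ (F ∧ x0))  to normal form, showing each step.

Answer: normal form = T  (in 4 steps)

Reduction:
  start: (T ∧ (F ∨ T)) ∧ (T ∨ (F ∧ x0))
  step 1: (F ∨ T) ∧ (T ∨ (F ∧ x0))
  step 2: T ∧ (T ∨ (F ∧ x0))
  step 3: T ∨ (F ∧ x0)
  step 4: T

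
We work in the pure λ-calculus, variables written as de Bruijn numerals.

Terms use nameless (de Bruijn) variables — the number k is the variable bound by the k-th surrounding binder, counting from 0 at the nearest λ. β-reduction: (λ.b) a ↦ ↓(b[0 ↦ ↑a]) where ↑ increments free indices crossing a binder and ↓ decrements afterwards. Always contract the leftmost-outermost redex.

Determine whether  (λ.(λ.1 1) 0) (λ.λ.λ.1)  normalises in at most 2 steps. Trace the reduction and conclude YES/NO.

  start: (λ.(λ.1 1) 0) (λ.λ.λ.1)
  →1  (λ.(λ.λ.λ.1) (λ.λ.λ.1)) (λ.λ.λ.1)
  →2  (λ.λ.λ.1) (λ.λ.λ.1)

Answer: NO — after 2 steps the term is (λ.λ.λ.1) (λ.λ.λ.1), not yet normal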